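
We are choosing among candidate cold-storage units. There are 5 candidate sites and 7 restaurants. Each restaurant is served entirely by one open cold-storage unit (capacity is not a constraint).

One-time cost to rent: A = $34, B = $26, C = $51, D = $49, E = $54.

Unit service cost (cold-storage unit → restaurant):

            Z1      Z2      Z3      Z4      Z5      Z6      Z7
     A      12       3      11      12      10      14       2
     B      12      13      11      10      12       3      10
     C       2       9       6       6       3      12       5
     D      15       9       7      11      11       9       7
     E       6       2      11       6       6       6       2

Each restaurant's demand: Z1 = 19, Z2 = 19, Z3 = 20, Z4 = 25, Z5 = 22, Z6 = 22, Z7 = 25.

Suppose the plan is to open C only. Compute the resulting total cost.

Each restaurant is assigned to its cheapest site among the open ones.
{C}: Z1→C 2·19=38, Z2→C 9·19=171, Z3→C 6·20=120, Z4→C 6·25=150, Z5→C 3·22=66, Z6→C 12·22=264, Z7→C 5·25=125. Service 934; fixed 51; total 985.

Total cost: 985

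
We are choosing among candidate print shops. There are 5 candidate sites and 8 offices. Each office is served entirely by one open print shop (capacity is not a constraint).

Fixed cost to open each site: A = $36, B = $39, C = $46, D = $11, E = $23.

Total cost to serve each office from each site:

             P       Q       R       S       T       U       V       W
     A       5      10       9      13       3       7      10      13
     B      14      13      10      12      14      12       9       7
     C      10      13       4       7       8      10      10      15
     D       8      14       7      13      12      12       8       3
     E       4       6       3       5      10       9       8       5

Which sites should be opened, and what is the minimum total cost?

Open E only; minimum total cost 73.

For any fixed open set, each office goes to its cheapest open site; total = fixed + service.
{E}: P→E 4, Q→E 6, R→E 3, S→E 5, T→E 10, U→E 9, V→E 8, W→E 5. Service 50; fixed 23; total 73.
{D, E}: P→E 4, Q→E 6, R→E 3, S→E 5, T→E 10, U→E 9, V→D 8, W→D 3. Service 48; fixed 34; total 82.
{D}: service 77 + fixed 11 = 88
{A, B, C, D, E}: service 39 + fixed 155 = 194
No other subset beats 73.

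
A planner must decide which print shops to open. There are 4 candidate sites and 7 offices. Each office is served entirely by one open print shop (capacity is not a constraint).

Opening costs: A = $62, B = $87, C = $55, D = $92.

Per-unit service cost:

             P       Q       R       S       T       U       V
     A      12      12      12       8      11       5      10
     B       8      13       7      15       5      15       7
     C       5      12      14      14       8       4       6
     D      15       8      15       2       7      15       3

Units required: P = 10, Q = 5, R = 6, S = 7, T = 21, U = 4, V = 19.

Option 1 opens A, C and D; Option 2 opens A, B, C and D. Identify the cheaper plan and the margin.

Option 1 is cheaper by 15.

Option 1: {A, C, D}: P→C 5·10=50, Q→D 8·5=40, R→A 12·6=72, S→D 2·7=14, T→D 7·21=147, U→C 4·4=16, V→D 3·19=57. Service 396; fixed 209; total 605.
Option 2: {A, B, C, D}: P→C 5·10=50, Q→D 8·5=40, R→B 7·6=42, S→D 2·7=14, T→B 5·21=105, U→C 4·4=16, V→D 3·19=57. Service 324; fixed 296; total 620.
Difference: |605 − 620| = 15.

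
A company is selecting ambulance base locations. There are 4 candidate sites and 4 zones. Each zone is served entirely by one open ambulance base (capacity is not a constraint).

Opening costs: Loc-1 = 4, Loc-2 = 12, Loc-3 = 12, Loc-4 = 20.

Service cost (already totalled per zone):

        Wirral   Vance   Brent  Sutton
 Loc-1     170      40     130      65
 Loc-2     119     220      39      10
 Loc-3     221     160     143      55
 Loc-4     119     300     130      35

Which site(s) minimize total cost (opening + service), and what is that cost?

Open Loc-1 and Loc-2; minimum total cost 224.

For any fixed open set, each zone goes to its cheapest open site; total = fixed + service.
{Loc-1, Loc-2}: Wirral→Loc-2 119, Vance→Loc-1 40, Brent→Loc-2 39, Sutton→Loc-2 10. Service 208; fixed 16; total 224.
{Loc-1, Loc-2, Loc-3}: Wirral→Loc-2 119, Vance→Loc-1 40, Brent→Loc-2 39, Sutton→Loc-2 10. Service 208; fixed 28; total 236.
{Loc-1, Loc-2, Loc-4}: service 208 + fixed 36 = 244
{Loc-1, Loc-2, Loc-3, Loc-4}: service 208 + fixed 48 = 256
No other subset beats 224.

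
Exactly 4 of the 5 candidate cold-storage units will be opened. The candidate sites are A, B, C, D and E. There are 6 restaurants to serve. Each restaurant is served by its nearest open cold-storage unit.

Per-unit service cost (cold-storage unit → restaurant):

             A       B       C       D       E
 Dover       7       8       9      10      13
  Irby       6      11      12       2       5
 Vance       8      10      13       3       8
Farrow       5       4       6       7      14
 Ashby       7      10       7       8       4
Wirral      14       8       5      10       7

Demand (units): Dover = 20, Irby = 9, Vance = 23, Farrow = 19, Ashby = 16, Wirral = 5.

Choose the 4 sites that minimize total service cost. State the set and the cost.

Choose A, B, D and E; total service cost 402.

With exactly 4 open, each restaurant uses its cheapest among the chosen.
{A, B, D, E}: Dover→A 7·20=140, Irby→D 2·9=18, Vance→D 3·23=69, Farrow→B 4·19=76, Ashby→E 4·16=64, Wirral→E 7·5=35. Service cost 402.
{A, C, D, E}: service cost 411
{B, C, D, E}: service cost 412
Among all 5 size-4 choices, {A, B, D, E} is lowest.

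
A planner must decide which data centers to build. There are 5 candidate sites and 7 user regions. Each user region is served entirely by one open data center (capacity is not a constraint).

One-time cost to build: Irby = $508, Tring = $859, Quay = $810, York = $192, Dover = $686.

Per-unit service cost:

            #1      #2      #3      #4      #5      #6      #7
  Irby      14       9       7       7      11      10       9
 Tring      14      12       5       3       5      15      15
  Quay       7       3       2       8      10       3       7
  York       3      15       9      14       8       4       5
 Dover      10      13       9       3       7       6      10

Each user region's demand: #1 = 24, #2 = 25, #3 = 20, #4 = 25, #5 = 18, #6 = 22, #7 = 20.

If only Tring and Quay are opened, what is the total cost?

Total cost: 2323

Each user region is assigned to its cheapest site among the open ones.
{Tring, Quay}: #1→Quay 7·24=168, #2→Quay 3·25=75, #3→Quay 2·20=40, #4→Tring 3·25=75, #5→Tring 5·18=90, #6→Quay 3·22=66, #7→Quay 7·20=140. Service 654; fixed 1669; total 2323.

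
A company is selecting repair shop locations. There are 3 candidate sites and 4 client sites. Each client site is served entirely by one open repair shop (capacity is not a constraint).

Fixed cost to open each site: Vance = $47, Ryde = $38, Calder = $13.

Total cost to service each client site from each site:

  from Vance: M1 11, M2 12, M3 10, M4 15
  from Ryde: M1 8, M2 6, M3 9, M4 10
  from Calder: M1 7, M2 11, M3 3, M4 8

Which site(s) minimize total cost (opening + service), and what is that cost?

For any fixed open set, each client site goes to its cheapest open site; total = fixed + service.
{Calder}: M1→Calder 7, M2→Calder 11, M3→Calder 3, M4→Calder 8. Service 29; fixed 13; total 42.
{Ryde}: service 33 + fixed 38 = 71
{Ryde, Calder}: M1→Calder 7, M2→Ryde 6, M3→Calder 3, M4→Calder 8. Service 24; fixed 51; total 75.
{Vance, Ryde, Calder}: service 24 + fixed 98 = 122
(All 7 nonempty subsets were checked; Calder only is lowest.)

Open Calder only; minimum total cost 42.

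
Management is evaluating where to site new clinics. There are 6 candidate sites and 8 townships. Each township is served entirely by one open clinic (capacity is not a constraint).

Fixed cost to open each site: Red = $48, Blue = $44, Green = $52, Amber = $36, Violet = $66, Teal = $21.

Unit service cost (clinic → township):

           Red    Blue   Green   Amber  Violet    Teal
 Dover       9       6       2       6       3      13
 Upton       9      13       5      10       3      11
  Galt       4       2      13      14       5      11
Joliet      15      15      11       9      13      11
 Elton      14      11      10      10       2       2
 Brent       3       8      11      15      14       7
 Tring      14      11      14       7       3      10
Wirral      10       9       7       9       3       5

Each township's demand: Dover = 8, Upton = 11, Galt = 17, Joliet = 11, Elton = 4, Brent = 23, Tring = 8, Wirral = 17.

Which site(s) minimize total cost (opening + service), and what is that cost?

Open Red, Amber and Violet; minimum total cost 526.

For any fixed open set, each township goes to its cheapest open site; total = fixed + service.
{Red, Amber, Violet}: Dover→Violet 3·8=24, Upton→Violet 3·11=33, Galt→Red 4·17=68, Joliet→Amber 9·11=99, Elton→Violet 2·4=8, Brent→Red 3·23=69, Tring→Violet 3·8=24, Wirral→Violet 3·17=51. Service 376; fixed 150; total 526.
{Red, Violet, Teal}: service 398 + fixed 135 = 533
{Red, Violet}: service 420 + fixed 114 = 534
{Red, Blue, Green, Amber, Violet, Teal}: service 334 + fixed 267 = 601
No other subset beats 526.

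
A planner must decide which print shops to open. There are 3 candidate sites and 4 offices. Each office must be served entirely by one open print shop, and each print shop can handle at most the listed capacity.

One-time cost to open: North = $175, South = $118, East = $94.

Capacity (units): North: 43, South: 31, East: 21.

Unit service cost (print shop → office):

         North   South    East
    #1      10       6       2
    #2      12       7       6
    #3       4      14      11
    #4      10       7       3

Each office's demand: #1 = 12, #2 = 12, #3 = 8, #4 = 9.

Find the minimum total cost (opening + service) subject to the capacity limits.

Minimum total cost: 459

Open {South, East}: #1→East 2·12=24, #2→South 7·12=84, #3→South 14·8=112, #4→East 3·9=27.
Loads: South carries 20/31, East carries 21/21. Service 247; fixed 212; total 459.
Next best feasible plan costs 471.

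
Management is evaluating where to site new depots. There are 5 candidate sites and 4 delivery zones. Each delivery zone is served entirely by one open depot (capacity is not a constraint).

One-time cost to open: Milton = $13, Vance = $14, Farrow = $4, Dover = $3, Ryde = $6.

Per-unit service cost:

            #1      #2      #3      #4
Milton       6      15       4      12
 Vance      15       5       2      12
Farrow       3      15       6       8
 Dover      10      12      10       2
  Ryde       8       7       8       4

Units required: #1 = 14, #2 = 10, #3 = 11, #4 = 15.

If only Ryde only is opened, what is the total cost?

Each delivery zone is assigned to its cheapest site among the open ones.
{Ryde}: #1→Ryde 8·14=112, #2→Ryde 7·10=70, #3→Ryde 8·11=88, #4→Ryde 4·15=60. Service 330; fixed 6; total 336.

Total cost: 336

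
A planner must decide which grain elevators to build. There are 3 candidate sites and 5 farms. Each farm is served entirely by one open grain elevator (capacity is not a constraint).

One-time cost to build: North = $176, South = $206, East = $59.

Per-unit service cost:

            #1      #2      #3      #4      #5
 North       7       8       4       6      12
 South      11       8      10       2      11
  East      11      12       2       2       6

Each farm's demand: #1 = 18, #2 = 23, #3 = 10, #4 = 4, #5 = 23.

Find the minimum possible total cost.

For any fixed open set, each farm goes to its cheapest open site; total = fixed + service.
{East}: #1→East 11·18=198, #2→East 12·23=276, #3→East 2·10=20, #4→East 2·4=8, #5→East 6·23=138. Service 640; fixed 59; total 699.
{North, East}: #1→North 7·18=126, #2→North 8·23=184, #3→East 2·10=20, #4→East 2·4=8, #5→East 6·23=138. Service 476; fixed 235; total 711.
{South, East}: service 548 + fixed 265 = 813
{North, South, East}: service 476 + fixed 441 = 917
No other subset beats 699.

Minimum total cost: 699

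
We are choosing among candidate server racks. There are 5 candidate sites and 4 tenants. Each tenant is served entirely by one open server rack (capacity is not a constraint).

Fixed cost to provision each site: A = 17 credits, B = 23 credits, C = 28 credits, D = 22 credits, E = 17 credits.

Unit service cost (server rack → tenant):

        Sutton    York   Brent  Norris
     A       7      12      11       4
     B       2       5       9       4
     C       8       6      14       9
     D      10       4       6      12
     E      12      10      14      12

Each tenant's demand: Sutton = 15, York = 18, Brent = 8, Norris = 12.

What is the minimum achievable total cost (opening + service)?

For any fixed open set, each tenant goes to its cheapest open site; total = fixed + service.
{B, D}: Sutton→B 2·15=30, York→D 4·18=72, Brent→D 6·8=48, Norris→B 4·12=48. Service 198; fixed 45; total 243.
{A, B, D}: service 198 + fixed 62 = 260
{B, D, E}: Sutton→B 2·15=30, York→D 4·18=72, Brent→D 6·8=48, Norris→B 4·12=48. Service 198; fixed 62; total 260.
{A, B, C, D, E}: service 198 + fixed 107 = 305
No other subset beats 243.

Minimum total cost: 243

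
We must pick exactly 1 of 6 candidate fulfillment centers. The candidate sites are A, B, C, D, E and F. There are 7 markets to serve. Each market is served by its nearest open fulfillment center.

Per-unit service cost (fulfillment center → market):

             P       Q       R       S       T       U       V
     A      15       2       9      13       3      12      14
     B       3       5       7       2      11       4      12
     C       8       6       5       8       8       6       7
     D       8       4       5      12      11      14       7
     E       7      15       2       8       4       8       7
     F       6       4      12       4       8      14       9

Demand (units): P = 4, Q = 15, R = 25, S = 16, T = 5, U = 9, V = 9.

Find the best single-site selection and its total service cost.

Choose B only; total service cost 493.

With exactly 1 open, each market uses its cheapest among the chosen.
{B}: P→B 3·4=12, Q→B 5·15=75, R→B 7·25=175, S→B 2·16=32, T→B 11·5=55, U→B 4·9=36, V→B 12·9=108. Service cost 493.
{C}: service cost 532
{E}: service cost 586
Among all 6 size-1 choices, {B} is lowest.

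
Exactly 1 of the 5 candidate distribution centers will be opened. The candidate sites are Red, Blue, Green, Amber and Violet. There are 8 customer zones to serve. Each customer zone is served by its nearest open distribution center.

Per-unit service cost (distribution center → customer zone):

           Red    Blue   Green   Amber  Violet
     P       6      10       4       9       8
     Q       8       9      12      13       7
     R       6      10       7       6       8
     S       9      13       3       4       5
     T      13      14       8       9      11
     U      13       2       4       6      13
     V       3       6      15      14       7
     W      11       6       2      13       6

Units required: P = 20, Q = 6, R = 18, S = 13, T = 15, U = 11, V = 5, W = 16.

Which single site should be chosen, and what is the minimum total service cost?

With exactly 1 open, each customer zone uses its cheapest among the chosen.
{Green}: P→Green 4·20=80, Q→Green 12·6=72, R→Green 7·18=126, S→Green 3·13=39, T→Green 8·15=120, U→Green 4·11=44, V→Green 15·5=75, W→Green 2·16=32. Service cost 588.
{Violet}: service cost 850
{Amber}: service cost 897
Among all 5 size-1 choices, {Green} is lowest.

Choose Green only; total service cost 588.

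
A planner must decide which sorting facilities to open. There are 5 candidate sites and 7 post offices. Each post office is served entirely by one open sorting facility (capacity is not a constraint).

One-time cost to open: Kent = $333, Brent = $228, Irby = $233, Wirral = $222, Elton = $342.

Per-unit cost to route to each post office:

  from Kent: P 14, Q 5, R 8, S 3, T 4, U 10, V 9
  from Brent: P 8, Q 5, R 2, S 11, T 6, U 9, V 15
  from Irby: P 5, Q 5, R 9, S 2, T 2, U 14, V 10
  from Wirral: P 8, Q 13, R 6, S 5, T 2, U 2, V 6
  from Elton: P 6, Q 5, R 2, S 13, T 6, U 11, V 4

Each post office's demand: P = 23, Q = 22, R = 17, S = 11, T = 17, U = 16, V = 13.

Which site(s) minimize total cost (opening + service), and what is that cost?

Open Irby and Wirral; minimum total cost 948.

For any fixed open set, each post office goes to its cheapest open site; total = fixed + service.
{Irby, Wirral}: P→Irby 5·23=115, Q→Irby 5·22=110, R→Wirral 6·17=102, S→Irby 2·11=22, T→Irby 2·17=34, U→Wirral 2·16=32, V→Wirral 6·13=78. Service 493; fixed 455; total 948.
{Brent, Wirral}: P→Brent 8·23=184, Q→Brent 5·22=110, R→Brent 2·17=34, S→Wirral 5·11=55, T→Wirral 2·17=34, U→Wirral 2·16=32, V→Wirral 6·13=78. Service 527; fixed 450; total 977.
{Wirral}: P→Wirral 8·23=184, Q→Wirral 13·22=286, R→Wirral 6·17=102, S→Wirral 5·11=55, T→Wirral 2·17=34, U→Wirral 2·16=32, V→Wirral 6·13=78. Service 771; fixed 222; total 993.
{Kent, Brent, Irby, Wirral, Elton}: service 399 + fixed 1358 = 1757
No other subset beats 948.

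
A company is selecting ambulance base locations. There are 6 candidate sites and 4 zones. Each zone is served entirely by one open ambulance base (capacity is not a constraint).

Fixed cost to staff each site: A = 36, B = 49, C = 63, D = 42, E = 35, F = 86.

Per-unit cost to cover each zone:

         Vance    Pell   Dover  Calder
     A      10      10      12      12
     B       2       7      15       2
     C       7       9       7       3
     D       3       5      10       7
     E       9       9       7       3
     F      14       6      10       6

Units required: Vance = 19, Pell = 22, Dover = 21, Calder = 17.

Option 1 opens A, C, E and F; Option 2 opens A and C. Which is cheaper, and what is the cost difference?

Option 1: {A, C, E, F}: Vance→C 7·19=133, Pell→F 6·22=132, Dover→C 7·21=147, Calder→C 3·17=51. Service 463; fixed 220; total 683.
Option 2: {A, C}: Vance→C 7·19=133, Pell→C 9·22=198, Dover→C 7·21=147, Calder→C 3·17=51. Service 529; fixed 99; total 628.
Difference: |683 − 628| = 55.

Option 2 is cheaper by 55.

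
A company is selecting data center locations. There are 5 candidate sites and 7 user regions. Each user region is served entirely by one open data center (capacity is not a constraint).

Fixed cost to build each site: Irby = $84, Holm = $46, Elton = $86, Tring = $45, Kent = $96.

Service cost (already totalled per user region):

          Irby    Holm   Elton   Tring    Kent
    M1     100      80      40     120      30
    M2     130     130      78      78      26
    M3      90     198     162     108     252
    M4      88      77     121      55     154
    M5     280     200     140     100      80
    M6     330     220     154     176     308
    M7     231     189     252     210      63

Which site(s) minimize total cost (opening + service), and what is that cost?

For any fixed open set, each user region goes to its cheapest open site; total = fixed + service.
{Tring, Kent}: M1→Kent 30, M2→Kent 26, M3→Tring 108, M4→Tring 55, M5→Kent 80, M6→Tring 176, M7→Kent 63. Service 538; fixed 141; total 679.
{Holm, Tring, Kent}: service 538 + fixed 187 = 725
{Elton, Tring, Kent}: service 516 + fixed 227 = 743
{Irby, Holm, Elton, Tring, Kent}: service 498 + fixed 357 = 855
No other subset beats 679.

Open Tring and Kent; minimum total cost 679.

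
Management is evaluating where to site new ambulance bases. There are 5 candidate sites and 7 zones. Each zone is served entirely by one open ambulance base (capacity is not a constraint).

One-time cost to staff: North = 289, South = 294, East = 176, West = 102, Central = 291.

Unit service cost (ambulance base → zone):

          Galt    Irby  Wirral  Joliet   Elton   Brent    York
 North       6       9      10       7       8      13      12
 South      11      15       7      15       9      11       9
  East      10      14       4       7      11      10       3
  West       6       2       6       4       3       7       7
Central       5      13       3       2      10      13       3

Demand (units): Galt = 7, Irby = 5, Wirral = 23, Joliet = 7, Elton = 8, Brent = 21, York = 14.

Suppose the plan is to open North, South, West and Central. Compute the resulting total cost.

Each zone is assigned to its cheapest site among the open ones.
{North, South, West, Central}: Galt→Central 5·7=35, Irby→West 2·5=10, Wirral→Central 3·23=69, Joliet→Central 2·7=14, Elton→West 3·8=24, Brent→West 7·21=147, York→Central 3·14=42. Service 341; fixed 976; total 1317.

Total cost: 1317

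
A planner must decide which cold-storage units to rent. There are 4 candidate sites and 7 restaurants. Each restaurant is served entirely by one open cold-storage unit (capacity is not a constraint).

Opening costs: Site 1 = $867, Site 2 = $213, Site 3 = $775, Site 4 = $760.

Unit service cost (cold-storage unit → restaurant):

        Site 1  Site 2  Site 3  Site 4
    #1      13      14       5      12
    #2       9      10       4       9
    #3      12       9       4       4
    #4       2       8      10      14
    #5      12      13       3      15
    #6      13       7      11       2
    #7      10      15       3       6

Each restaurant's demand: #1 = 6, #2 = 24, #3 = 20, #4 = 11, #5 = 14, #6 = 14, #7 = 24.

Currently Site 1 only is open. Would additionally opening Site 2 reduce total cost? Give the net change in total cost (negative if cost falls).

No — net change +69 (cost rises by 69).

Current service cost with {Site 1}: 1146.
Adding Site 2: each restaurant re-picks its cheapest; new service cost 1002, saving 144.
Extra fixed cost: 213. Net change = 213 − 144 = 69.
(Totals: 2013 → 2082.)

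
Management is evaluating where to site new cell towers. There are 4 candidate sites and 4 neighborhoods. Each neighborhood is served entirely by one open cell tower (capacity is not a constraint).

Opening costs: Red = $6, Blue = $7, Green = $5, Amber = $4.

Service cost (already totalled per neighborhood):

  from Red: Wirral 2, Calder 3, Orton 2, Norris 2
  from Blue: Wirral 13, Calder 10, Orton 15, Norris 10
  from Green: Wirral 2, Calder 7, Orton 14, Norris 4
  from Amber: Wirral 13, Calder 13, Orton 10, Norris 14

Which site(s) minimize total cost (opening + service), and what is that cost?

For any fixed open set, each neighborhood goes to its cheapest open site; total = fixed + service.
{Red}: Wirral→Red 2, Calder→Red 3, Orton→Red 2, Norris→Red 2. Service 9; fixed 6; total 15.
{Red, Amber}: Wirral→Red 2, Calder→Red 3, Orton→Red 2, Norris→Red 2. Service 9; fixed 10; total 19.
{Red, Green}: service 9 + fixed 11 = 20
{Red, Blue, Green, Amber}: service 9 + fixed 22 = 31
No other subset beats 15.

Open Red only; minimum total cost 15.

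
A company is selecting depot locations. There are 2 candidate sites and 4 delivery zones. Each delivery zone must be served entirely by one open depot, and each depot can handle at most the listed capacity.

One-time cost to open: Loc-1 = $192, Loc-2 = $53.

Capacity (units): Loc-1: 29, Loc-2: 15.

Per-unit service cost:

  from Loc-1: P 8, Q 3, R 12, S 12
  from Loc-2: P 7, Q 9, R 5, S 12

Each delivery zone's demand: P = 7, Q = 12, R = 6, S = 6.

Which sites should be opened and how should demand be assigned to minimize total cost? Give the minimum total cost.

Minimum total cost: 432

Open {Loc-1, Loc-2}: P→Loc-2 7·7=49, Q→Loc-1 3·12=36, R→Loc-2 5·6=30, S→Loc-1 12·6=72.
Loads: Loc-1 carries 18/29, Loc-2 carries 13/15. Service 187; fixed 245; total 432.
Next best feasible plan costs 439.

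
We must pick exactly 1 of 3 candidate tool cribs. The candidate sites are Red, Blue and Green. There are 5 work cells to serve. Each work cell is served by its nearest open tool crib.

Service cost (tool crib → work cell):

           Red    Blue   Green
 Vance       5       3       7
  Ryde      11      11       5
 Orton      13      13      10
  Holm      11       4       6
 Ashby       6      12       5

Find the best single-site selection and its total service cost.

With exactly 1 open, each work cell uses its cheapest among the chosen.
{Green}: Vance→Green 7, Ryde→Green 5, Orton→Green 10, Holm→Green 6, Ashby→Green 5. Service cost 33.
{Blue}: service cost 43
{Red}: service cost 46
Among all 3 size-1 choices, {Green} is lowest.

Choose Green only; total service cost 33.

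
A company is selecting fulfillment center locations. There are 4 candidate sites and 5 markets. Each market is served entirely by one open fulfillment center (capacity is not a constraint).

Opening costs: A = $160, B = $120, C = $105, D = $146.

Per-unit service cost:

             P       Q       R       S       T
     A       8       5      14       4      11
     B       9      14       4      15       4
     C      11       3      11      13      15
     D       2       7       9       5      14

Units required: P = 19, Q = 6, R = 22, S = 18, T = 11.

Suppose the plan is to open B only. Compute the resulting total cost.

Total cost: 777

Each market is assigned to its cheapest site among the open ones.
{B}: P→B 9·19=171, Q→B 14·6=84, R→B 4·22=88, S→B 15·18=270, T→B 4·11=44. Service 657; fixed 120; total 777.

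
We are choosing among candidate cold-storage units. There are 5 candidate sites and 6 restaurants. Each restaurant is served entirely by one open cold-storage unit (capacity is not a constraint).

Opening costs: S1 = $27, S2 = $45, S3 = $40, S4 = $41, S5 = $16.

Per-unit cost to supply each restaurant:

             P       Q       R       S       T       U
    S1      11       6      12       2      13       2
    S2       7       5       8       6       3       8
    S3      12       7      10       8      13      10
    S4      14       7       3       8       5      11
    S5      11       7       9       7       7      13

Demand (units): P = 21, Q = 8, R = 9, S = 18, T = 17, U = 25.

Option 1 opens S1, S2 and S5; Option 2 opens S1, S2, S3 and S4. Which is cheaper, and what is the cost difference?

Option 1: {S1, S2, S5}: P→S2 7·21=147, Q→S2 5·8=40, R→S2 8·9=72, S→S1 2·18=36, T→S2 3·17=51, U→S1 2·25=50. Service 396; fixed 88; total 484.
Option 2: {S1, S2, S3, S4}: P→S2 7·21=147, Q→S2 5·8=40, R→S4 3·9=27, S→S1 2·18=36, T→S2 3·17=51, U→S1 2·25=50. Service 351; fixed 153; total 504.
Difference: |484 − 504| = 20.

Option 1 is cheaper by 20.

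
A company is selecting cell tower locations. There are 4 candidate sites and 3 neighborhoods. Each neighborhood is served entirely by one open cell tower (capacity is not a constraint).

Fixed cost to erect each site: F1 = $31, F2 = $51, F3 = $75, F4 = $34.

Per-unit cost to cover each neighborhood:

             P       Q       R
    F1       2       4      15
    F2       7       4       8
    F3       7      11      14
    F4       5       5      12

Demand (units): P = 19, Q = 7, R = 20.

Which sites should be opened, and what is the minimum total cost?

For any fixed open set, each neighborhood goes to its cheapest open site; total = fixed + service.
{F1, F2}: P→F1 2·19=38, Q→F1 4·7=28, R→F2 8·20=160. Service 226; fixed 82; total 308.
{F1, F2, F4}: P→F1 2·19=38, Q→F1 4·7=28, R→F2 8·20=160. Service 226; fixed 116; total 342.
{F2, F4}: P→F4 5·19=95, Q→F2 4·7=28, R→F2 8·20=160. Service 283; fixed 85; total 368.
{F1, F2, F3, F4}: service 226 + fixed 191 = 417
No other subset beats 308.

Open F1 and F2; minimum total cost 308.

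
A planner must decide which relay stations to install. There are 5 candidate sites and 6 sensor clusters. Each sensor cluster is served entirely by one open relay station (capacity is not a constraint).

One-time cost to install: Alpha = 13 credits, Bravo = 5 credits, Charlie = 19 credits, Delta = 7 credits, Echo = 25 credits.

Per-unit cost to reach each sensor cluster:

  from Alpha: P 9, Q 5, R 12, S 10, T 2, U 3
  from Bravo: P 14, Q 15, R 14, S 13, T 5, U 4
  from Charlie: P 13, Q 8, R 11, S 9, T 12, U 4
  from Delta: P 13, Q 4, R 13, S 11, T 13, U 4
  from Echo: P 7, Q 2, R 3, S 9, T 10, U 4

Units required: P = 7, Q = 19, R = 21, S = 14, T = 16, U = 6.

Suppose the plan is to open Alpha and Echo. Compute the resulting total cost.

Total cost: 364

Each sensor cluster is assigned to its cheapest site among the open ones.
{Alpha, Echo}: P→Echo 7·7=49, Q→Echo 2·19=38, R→Echo 3·21=63, S→Echo 9·14=126, T→Alpha 2·16=32, U→Alpha 3·6=18. Service 326; fixed 38; total 364.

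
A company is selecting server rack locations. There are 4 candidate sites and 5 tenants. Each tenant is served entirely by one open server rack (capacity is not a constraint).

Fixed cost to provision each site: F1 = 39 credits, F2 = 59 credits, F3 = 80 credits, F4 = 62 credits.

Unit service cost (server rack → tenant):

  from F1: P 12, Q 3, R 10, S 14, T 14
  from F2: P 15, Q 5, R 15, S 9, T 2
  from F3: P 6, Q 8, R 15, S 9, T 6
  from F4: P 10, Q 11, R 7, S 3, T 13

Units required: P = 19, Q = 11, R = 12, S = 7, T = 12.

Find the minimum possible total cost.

Minimum total cost: 495

For any fixed open set, each tenant goes to its cheapest open site; total = fixed + service.
{F2, F4}: P→F4 10·19=190, Q→F2 5·11=55, R→F4 7·12=84, S→F4 3·7=21, T→F2 2·12=24. Service 374; fixed 121; total 495.
{F2, F3, F4}: service 298 + fixed 201 = 499
{F1, F3, F4}: P→F3 6·19=114, Q→F1 3·11=33, R→F4 7·12=84, S→F4 3·7=21, T→F3 6·12=72. Service 324; fixed 181; total 505.
{F1, F2, F3, F4}: P→F3 6·19=114, Q→F1 3·11=33, R→F4 7·12=84, S→F4 3·7=21, T→F2 2·12=24. Service 276; fixed 240; total 516.
No other subset beats 495.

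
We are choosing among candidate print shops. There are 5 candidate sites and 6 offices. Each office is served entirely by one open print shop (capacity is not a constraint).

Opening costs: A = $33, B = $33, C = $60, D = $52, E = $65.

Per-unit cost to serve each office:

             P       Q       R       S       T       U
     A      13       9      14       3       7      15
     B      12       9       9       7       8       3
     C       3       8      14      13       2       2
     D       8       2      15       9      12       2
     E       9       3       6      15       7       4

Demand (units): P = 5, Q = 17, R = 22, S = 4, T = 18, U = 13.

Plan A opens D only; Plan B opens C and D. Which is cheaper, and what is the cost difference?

Plan B is cheaper by 167.

Plan A: {D}: P→D 8·5=40, Q→D 2·17=34, R→D 15·22=330, S→D 9·4=36, T→D 12·18=216, U→D 2·13=26. Service 682; fixed 52; total 734.
Plan B: {C, D}: P→C 3·5=15, Q→D 2·17=34, R→C 14·22=308, S→D 9·4=36, T→C 2·18=36, U→C 2·13=26. Service 455; fixed 112; total 567.
Difference: |734 − 567| = 167.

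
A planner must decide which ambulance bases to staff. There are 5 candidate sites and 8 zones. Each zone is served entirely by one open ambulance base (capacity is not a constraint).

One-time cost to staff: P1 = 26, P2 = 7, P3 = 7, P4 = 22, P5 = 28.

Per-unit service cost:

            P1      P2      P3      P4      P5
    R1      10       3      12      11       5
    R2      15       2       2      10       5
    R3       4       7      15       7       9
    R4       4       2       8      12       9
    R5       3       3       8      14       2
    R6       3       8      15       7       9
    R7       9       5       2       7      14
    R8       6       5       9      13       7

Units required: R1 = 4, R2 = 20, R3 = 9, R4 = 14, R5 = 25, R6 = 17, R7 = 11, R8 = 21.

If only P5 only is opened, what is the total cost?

Total cost: 859

Each zone is assigned to its cheapest site among the open ones.
{P5}: R1→P5 5·4=20, R2→P5 5·20=100, R3→P5 9·9=81, R4→P5 9·14=126, R5→P5 2·25=50, R6→P5 9·17=153, R7→P5 14·11=154, R8→P5 7·21=147. Service 831; fixed 28; total 859.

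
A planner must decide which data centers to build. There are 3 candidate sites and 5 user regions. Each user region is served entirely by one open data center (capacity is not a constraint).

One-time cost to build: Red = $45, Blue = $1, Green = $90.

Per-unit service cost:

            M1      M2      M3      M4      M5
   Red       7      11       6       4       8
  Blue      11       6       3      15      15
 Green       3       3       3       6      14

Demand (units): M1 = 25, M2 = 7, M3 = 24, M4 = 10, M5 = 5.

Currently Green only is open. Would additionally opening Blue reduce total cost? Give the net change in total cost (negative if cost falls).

Current service cost with {Green}: 298.
Adding Blue: each user region re-picks its cheapest; new service cost 298, saving 0.
Extra fixed cost: 1. Net change = 1 − 0 = 1.
(Totals: 388 → 389.)

No — net change +1 (cost rises by 1).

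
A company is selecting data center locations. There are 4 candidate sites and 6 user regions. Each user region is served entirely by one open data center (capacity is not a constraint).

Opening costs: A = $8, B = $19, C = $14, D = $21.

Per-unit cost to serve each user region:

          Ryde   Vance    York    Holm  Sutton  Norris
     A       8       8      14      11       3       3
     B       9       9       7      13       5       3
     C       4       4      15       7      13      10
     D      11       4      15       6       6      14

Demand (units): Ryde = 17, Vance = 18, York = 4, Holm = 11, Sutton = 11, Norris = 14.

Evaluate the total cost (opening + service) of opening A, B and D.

Total cost: 425

Each user region is assigned to its cheapest site among the open ones.
{A, B, D}: Ryde→A 8·17=136, Vance→D 4·18=72, York→B 7·4=28, Holm→D 6·11=66, Sutton→A 3·11=33, Norris→A 3·14=42. Service 377; fixed 48; total 425.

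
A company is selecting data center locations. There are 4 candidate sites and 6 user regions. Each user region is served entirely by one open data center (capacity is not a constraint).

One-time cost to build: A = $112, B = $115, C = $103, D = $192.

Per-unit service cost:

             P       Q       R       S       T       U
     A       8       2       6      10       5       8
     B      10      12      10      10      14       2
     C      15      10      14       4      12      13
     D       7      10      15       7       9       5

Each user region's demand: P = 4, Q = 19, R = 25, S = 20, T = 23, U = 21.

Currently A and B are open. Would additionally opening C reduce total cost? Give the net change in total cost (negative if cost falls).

Yes — net change −17 (cost falls by 17).

Current service cost with {A, B}: 577.
Adding C: each user region re-picks its cheapest; new service cost 457, saving 120.
Extra fixed cost: 103. Net change = 103 − 120 = -17.
(Totals: 804 → 787.)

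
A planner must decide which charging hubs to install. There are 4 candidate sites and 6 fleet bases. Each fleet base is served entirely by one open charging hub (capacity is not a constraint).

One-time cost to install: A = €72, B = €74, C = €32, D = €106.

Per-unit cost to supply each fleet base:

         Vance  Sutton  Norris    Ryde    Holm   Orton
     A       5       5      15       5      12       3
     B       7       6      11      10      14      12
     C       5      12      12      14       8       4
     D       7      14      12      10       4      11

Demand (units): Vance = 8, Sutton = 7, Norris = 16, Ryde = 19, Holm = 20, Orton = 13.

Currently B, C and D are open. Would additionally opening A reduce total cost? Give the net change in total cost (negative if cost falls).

Current service cost with {B, C, D}: 580.
Adding A: each fleet base re-picks its cheapest; new service cost 465, saving 115.
Extra fixed cost: 72. Net change = 72 − 115 = -43.
(Totals: 792 → 749.)

Yes — net change −43 (cost falls by 43).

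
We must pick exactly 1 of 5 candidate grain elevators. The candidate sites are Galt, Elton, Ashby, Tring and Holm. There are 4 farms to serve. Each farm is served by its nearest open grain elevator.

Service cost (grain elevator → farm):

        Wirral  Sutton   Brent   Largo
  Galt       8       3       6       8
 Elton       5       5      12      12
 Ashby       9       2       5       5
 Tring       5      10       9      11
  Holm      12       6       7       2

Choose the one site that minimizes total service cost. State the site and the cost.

Choose Ashby only; total service cost 21.

With exactly 1 open, each farm uses its cheapest among the chosen.
{Ashby}: Wirral→Ashby 9, Sutton→Ashby 2, Brent→Ashby 5, Largo→Ashby 5. Service cost 21.
{Galt}: service cost 25
{Holm}: service cost 27
Among all 5 size-1 choices, {Ashby} is lowest.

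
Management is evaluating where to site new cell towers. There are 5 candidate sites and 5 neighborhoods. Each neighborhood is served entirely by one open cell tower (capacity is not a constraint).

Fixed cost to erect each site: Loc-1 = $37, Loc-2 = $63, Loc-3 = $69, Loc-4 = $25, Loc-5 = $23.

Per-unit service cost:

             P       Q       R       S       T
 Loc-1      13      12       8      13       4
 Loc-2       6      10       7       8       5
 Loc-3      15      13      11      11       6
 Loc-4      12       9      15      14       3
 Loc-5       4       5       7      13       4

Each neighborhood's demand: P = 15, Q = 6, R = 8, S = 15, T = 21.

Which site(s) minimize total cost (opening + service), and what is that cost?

For any fixed open set, each neighborhood goes to its cheapest open site; total = fixed + service.
{Loc-2, Loc-5}: P→Loc-5 4·15=60, Q→Loc-5 5·6=30, R→Loc-2 7·8=56, S→Loc-2 8·15=120, T→Loc-5 4·21=84. Service 350; fixed 86; total 436.
{Loc-2, Loc-4, Loc-5}: P→Loc-5 4·15=60, Q→Loc-5 5·6=30, R→Loc-2 7·8=56, S→Loc-2 8·15=120, T→Loc-4 3·21=63. Service 329; fixed 111; total 440.
{Loc-5}: service 425 + fixed 23 = 448
{Loc-1, Loc-2, Loc-3, Loc-4, Loc-5}: service 329 + fixed 217 = 546
No other subset beats 436.

Open Loc-2 and Loc-5; minimum total cost 436.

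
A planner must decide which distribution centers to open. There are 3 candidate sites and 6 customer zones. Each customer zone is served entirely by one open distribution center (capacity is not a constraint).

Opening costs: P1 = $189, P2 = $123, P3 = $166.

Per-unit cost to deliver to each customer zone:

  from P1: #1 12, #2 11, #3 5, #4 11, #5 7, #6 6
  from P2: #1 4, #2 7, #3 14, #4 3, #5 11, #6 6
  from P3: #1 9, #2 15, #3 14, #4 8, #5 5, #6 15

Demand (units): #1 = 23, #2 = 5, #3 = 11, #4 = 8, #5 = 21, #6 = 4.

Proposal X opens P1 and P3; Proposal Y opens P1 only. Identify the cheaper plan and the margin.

Proposal Y is cheaper by 31.

Proposal X: {P1, P3}: #1→P3 9·23=207, #2→P1 11·5=55, #3→P1 5·11=55, #4→P3 8·8=64, #5→P3 5·21=105, #6→P1 6·4=24. Service 510; fixed 355; total 865.
Proposal Y: {P1}: #1→P1 12·23=276, #2→P1 11·5=55, #3→P1 5·11=55, #4→P1 11·8=88, #5→P1 7·21=147, #6→P1 6·4=24. Service 645; fixed 189; total 834.
Difference: |865 − 834| = 31.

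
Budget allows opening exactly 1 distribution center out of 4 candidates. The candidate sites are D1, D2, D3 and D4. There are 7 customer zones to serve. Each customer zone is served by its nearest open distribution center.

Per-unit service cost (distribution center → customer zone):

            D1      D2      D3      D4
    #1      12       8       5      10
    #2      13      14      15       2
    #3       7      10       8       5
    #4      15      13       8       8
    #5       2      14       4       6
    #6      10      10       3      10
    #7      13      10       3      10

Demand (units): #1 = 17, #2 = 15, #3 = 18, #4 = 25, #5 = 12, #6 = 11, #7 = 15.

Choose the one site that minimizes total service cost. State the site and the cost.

With exactly 1 open, each customer zone uses its cheapest among the chosen.
{D3}: #1→D3 5·17=85, #2→D3 15·15=225, #3→D3 8·18=144, #4→D3 8·25=200, #5→D3 4·12=48, #6→D3 3·11=33, #7→D3 3·15=45. Service cost 780.
{D4}: service cost 822
{D1}: service cost 1229
Among all 4 size-1 choices, {D3} is lowest.

Choose D3 only; total service cost 780.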